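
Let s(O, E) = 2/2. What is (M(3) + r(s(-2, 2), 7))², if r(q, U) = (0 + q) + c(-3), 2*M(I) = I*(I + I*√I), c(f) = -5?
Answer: 61 + 9*√3/2 ≈ 68.794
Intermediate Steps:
s(O, E) = 1 (s(O, E) = 2*(½) = 1)
M(I) = I*(I + I^(3/2))/2 (M(I) = (I*(I + I*√I))/2 = (I*(I + I^(3/2)))/2 = I*(I + I^(3/2))/2)
r(q, U) = -5 + q (r(q, U) = (0 + q) - 5 = q - 5 = -5 + q)
(M(3) + r(s(-2, 2), 7))² = (((½)*3² + 3^(5/2)/2) + (-5 + 1))² = (((½)*9 + (9*√3)/2) - 4)² = ((9/2 + 9*√3/2) - 4)² = (½ + 9*√3/2)²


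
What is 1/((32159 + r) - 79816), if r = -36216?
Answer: -1/83873 ≈ -1.1923e-5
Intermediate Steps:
1/((32159 + r) - 79816) = 1/((32159 - 36216) - 79816) = 1/(-4057 - 79816) = 1/(-83873) = -1/83873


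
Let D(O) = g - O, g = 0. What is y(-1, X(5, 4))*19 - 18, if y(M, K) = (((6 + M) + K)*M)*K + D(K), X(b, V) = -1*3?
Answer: 153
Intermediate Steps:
X(b, V) = -3
D(O) = -O (D(O) = 0 - O = -O)
y(M, K) = -K + K*M*(6 + K + M) (y(M, K) = (((6 + M) + K)*M)*K - K = ((6 + K + M)*M)*K - K = (M*(6 + K + M))*K - K = K*M*(6 + K + M) - K = -K + K*M*(6 + K + M))
y(-1, X(5, 4))*19 - 18 = -3*(-1 + (-1)² + 6*(-1) - 3*(-1))*19 - 18 = -3*(-1 + 1 - 6 + 3)*19 - 18 = -3*(-3)*19 - 18 = 9*19 - 18 = 171 - 18 = 153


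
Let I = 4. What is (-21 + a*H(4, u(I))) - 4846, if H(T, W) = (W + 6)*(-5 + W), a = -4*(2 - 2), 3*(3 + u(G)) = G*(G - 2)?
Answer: -4867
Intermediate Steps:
u(G) = -3 + G*(-2 + G)/3 (u(G) = -3 + (G*(G - 2))/3 = -3 + (G*(-2 + G))/3 = -3 + G*(-2 + G)/3)
a = 0 (a = -4*0 = 0)
H(T, W) = (-5 + W)*(6 + W) (H(T, W) = (6 + W)*(-5 + W) = (-5 + W)*(6 + W))
(-21 + a*H(4, u(I))) - 4846 = (-21 + 0*(-30 + (-3 - ⅔*4 + (⅓)*4²) + (-3 - ⅔*4 + (⅓)*4²)²)) - 4846 = (-21 + 0*(-30 + (-3 - 8/3 + (⅓)*16) + (-3 - 8/3 + (⅓)*16)²)) - 4846 = (-21 + 0*(-30 + (-3 - 8/3 + 16/3) + (-3 - 8/3 + 16/3)²)) - 4846 = (-21 + 0*(-30 - ⅓ + (-⅓)²)) - 4846 = (-21 + 0*(-30 - ⅓ + ⅑)) - 4846 = (-21 + 0*(-272/9)) - 4846 = (-21 + 0) - 4846 = -21 - 4846 = -4867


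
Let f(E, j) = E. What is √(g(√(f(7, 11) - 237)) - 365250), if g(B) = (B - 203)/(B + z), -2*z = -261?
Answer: √2*√((-47665328 - 365249*I*√230)/(261 + 2*I*√230)) ≈ 0.00024243 + 604.36*I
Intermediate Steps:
z = 261/2 (z = -½*(-261) = 261/2 ≈ 130.50)
g(B) = (-203 + B)/(261/2 + B) (g(B) = (B - 203)/(B + 261/2) = (-203 + B)/(261/2 + B))
√(g(√(f(7, 11) - 237)) - 365250) = √(2*(-203 + √(7 - 237))/(261 + 2*√(7 - 237)) - 365250) = √(2*(-203 + √(-230))/(261 + 2*√(-230)) - 365250) = √(2*(-203 + I*√230)/(261 + 2*(I*√230)) - 365250) = √(2*(-203 + I*√230)/(261 + 2*I*√230) - 365250) = √(-365250 + 2*(-203 + I*√230)/(261 + 2*I*√230))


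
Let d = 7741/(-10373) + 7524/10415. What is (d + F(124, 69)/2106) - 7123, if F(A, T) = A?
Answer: -810313046995654/113760639135 ≈ -7123.0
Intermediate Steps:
d = -2576063/108034795 (d = 7741*(-1/10373) + 7524*(1/10415) = -7741/10373 + 7524/10415 = -2576063/108034795 ≈ -0.023845)
(d + F(124, 69)/2106) - 7123 = (-2576063/108034795 + 124/2106) - 7123 = (-2576063/108034795 + 124*(1/2106)) - 7123 = (-2576063/108034795 + 62/1053) - 7123 = 3985562951/113760639135 - 7123 = -810313046995654/113760639135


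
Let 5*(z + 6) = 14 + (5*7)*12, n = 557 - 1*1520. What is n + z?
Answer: -4411/5 ≈ -882.20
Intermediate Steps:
n = -963 (n = 557 - 1520 = -963)
z = 404/5 (z = -6 + (14 + (5*7)*12)/5 = -6 + (14 + 35*12)/5 = -6 + (14 + 420)/5 = -6 + (⅕)*434 = -6 + 434/5 = 404/5 ≈ 80.800)
n + z = -963 + 404/5 = -4411/5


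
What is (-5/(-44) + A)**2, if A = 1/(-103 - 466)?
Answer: 7845601/626801296 ≈ 0.012517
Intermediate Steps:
A = -1/569 (A = 1/(-569) = -1/569 ≈ -0.0017575)
(-5/(-44) + A)**2 = (-5/(-44) - 1/569)**2 = (-5*(-1/44) - 1/569)**2 = (5/44 - 1/569)**2 = (2801/25036)**2 = 7845601/626801296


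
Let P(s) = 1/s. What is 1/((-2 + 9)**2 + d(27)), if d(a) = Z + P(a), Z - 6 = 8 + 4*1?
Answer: 27/1810 ≈ 0.014917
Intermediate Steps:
Z = 18 (Z = 6 + (8 + 4*1) = 6 + (8 + 4) = 6 + 12 = 18)
d(a) = 18 + 1/a
1/((-2 + 9)**2 + d(27)) = 1/((-2 + 9)**2 + (18 + 1/27)) = 1/(7**2 + (18 + 1/27)) = 1/(49 + 487/27) = 1/(1810/27) = 27/1810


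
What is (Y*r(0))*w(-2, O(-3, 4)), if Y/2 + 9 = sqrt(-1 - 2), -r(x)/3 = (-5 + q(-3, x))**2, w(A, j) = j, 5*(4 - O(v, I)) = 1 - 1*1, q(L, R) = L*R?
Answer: 5400 - 600*I*sqrt(3) ≈ 5400.0 - 1039.2*I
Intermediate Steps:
O(v, I) = 4 (O(v, I) = 4 - (1 - 1*1)/5 = 4 - (1 - 1)/5 = 4 - 1/5*0 = 4 + 0 = 4)
r(x) = -3*(-5 - 3*x)**2
Y = -18 + 2*I*sqrt(3) (Y = -18 + 2*sqrt(-1 - 2) = -18 + 2*sqrt(-3) = -18 + 2*(I*sqrt(3)) = -18 + 2*I*sqrt(3) ≈ -18.0 + 3.4641*I)
(Y*r(0))*w(-2, O(-3, 4)) = ((-18 + 2*I*sqrt(3))*(-3*(5 + 3*0)**2))*4 = ((-18 + 2*I*sqrt(3))*(-3*(5 + 0)**2))*4 = ((-18 + 2*I*sqrt(3))*(-3*5**2))*4 = ((-18 + 2*I*sqrt(3))*(-3*25))*4 = ((-18 + 2*I*sqrt(3))*(-75))*4 = (1350 - 150*I*sqrt(3))*4 = 5400 - 600*I*sqrt(3)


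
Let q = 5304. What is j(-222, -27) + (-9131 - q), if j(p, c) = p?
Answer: -14657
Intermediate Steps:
j(-222, -27) + (-9131 - q) = -222 + (-9131 - 1*5304) = -222 + (-9131 - 5304) = -222 - 14435 = -14657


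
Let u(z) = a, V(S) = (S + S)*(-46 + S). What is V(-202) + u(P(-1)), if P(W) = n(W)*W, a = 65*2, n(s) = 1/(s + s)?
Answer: 100322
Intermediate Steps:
n(s) = 1/(2*s)
V(S) = 2*S*(-46 + S) (V(S) = (2*S)*(-46 + S) = 2*S*(-46 + S))
a = 130
P(W) = 1/2 (P(W) = (1/(2*W))*W = 1/2)
u(z) = 130
V(-202) + u(P(-1)) = 2*(-202)*(-46 - 202) + 130 = 2*(-202)*(-248) + 130 = 100192 + 130 = 100322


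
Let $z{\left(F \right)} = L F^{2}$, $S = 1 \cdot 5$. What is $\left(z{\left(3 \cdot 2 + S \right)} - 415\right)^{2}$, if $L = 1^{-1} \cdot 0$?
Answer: $172225$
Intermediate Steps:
$L = 0$ ($L = 1 \cdot 0 = 0$)
$S = 5$
$z{\left(F \right)} = 0$ ($z{\left(F \right)} = 0 F^{2} = 0$)
$\left(z{\left(3 \cdot 2 + S \right)} - 415\right)^{2} = \left(0 - 415\right)^{2} = \left(-415\right)^{2} = 172225$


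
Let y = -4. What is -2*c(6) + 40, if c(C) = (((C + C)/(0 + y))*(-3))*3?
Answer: -14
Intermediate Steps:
c(C) = 9*C/2 (c(C) = (((C + C)/(0 - 4))*(-3))*3 = (((2*C)/(-4))*(-3))*3 = (((2*C)*(-1/4))*(-3))*3 = (-C/2*(-3))*3 = (3*C/2)*3 = 9*C/2)
-2*c(6) + 40 = -9*6 + 40 = -2*27 + 40 = -54 + 40 = -14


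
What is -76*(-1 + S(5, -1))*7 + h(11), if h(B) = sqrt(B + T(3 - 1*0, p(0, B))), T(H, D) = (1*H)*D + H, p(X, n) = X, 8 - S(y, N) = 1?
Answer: -3192 + sqrt(14) ≈ -3188.3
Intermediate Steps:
S(y, N) = 7 (S(y, N) = 8 - 1*1 = 8 - 1 = 7)
T(H, D) = H + D*H (T(H, D) = H*D + H = D*H + H = H + D*H)
h(B) = sqrt(3 + B) (h(B) = sqrt(B + (3 - 1*0)*(1 + 0)) = sqrt(B + (3 + 0)*1) = sqrt(B + 3*1) = sqrt(B + 3) = sqrt(3 + B))
-76*(-1 + S(5, -1))*7 + h(11) = -76*(-1 + 7)*7 + sqrt(3 + 11) = -456*7 + sqrt(14) = -76*42 + sqrt(14) = -3192 + sqrt(14)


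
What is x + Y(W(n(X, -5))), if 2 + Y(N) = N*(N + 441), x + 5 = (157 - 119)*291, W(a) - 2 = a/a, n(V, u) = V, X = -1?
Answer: 12383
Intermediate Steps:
W(a) = 3 (W(a) = 2 + a/a = 2 + 1 = 3)
x = 11053 (x = -5 + (157 - 119)*291 = -5 + 38*291 = -5 + 11058 = 11053)
Y(N) = -2 + N*(441 + N) (Y(N) = -2 + N*(N + 441) = -2 + N*(441 + N))
x + Y(W(n(X, -5))) = 11053 + (-2 + 3² + 441*3) = 11053 + (-2 + 9 + 1323) = 11053 + 1330 = 12383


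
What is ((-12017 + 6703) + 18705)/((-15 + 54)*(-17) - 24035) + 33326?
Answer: 823072157/24698 ≈ 33325.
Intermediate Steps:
((-12017 + 6703) + 18705)/((-15 + 54)*(-17) - 24035) + 33326 = (-5314 + 18705)/(39*(-17) - 24035) + 33326 = 13391/(-663 - 24035) + 33326 = 13391/(-24698) + 33326 = 13391*(-1/24698) + 33326 = -13391/24698 + 33326 = 823072157/24698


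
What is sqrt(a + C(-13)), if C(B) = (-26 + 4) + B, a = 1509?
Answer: sqrt(1474) ≈ 38.393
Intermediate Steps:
C(B) = -22 + B
sqrt(a + C(-13)) = sqrt(1509 + (-22 - 13)) = sqrt(1509 - 35) = sqrt(1474)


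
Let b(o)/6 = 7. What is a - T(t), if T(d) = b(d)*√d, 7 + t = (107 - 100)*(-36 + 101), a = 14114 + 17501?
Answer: 31615 - 336*√7 ≈ 30726.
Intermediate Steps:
b(o) = 42 (b(o) = 6*7 = 42)
a = 31615
t = 448 (t = -7 + (107 - 100)*(-36 + 101) = -7 + 7*65 = -7 + 455 = 448)
T(d) = 42*√d
a - T(t) = 31615 - 42*√448 = 31615 - 42*8*√7 = 31615 - 336*√7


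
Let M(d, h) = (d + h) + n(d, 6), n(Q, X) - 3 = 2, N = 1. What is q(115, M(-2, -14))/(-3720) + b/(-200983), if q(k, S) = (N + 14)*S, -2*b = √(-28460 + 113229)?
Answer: 11/248 + √84769/401966 ≈ 0.045079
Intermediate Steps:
n(Q, X) = 5 (n(Q, X) = 3 + 2 = 5)
b = -√84769/2 (b = -√(-28460 + 113229)/2 = -√84769/2 ≈ -145.58)
M(d, h) = 5 + d + h (M(d, h) = (d + h) + 5 = 5 + d + h)
q(k, S) = 15*S (q(k, S) = (1 + 14)*S = 15*S)
q(115, M(-2, -14))/(-3720) + b/(-200983) = (15*(5 - 2 - 14))/(-3720) - √84769/2/(-200983) = (15*(-11))*(-1/3720) - √84769/2*(-1/200983) = -165*(-1/3720) + √84769/401966 = 11/248 + √84769/401966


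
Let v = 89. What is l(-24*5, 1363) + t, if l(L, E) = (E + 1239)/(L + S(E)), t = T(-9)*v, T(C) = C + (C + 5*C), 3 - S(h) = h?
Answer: -4150481/740 ≈ -5608.8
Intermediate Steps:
S(h) = 3 - h
T(C) = 7*C (T(C) = C + 6*C = 7*C)
t = -5607 (t = (7*(-9))*89 = -63*89 = -5607)
l(L, E) = (1239 + E)/(3 + L - E) (l(L, E) = (E + 1239)/(L + (3 - E)) = (1239 + E)/(3 + L - E))
l(-24*5, 1363) + t = (1239 + 1363)/(3 - 24*5 - 1*1363) - 5607 = 2602/(3 - 120 - 1363) - 5607 = 2602/(-1480) - 5607 = -1/1480*2602 - 5607 = -1301/740 - 5607 = -4150481/740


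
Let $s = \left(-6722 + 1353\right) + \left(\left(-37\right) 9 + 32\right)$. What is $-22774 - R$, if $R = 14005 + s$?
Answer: $-31109$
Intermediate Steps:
$s = -5670$ ($s = -5369 + \left(-333 + 32\right) = -5369 - 301 = -5670$)
$R = 8335$ ($R = 14005 - 5670 = 8335$)
$-22774 - R = -22774 - 8335 = -31109$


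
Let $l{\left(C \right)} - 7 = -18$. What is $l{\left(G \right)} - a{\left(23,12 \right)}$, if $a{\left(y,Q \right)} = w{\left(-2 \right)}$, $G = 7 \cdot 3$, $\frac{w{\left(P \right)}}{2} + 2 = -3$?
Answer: $-1$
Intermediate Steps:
$w{\left(P \right)} = -10$ ($w{\left(P \right)} = -4 + 2 \left(-3\right) = -4 - 6 = -10$)
$G = 21$
$l{\left(C \right)} = -11$ ($l{\left(C \right)} = 7 - 18 = -11$)
$a{\left(y,Q \right)} = -10$
$l{\left(G \right)} - a{\left(23,12 \right)} = -11 - -10 = -11 + 10 = -1$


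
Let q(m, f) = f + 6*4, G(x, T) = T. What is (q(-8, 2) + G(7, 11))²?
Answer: 1369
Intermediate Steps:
q(m, f) = 24 + f (q(m, f) = f + 24 = 24 + f)
(q(-8, 2) + G(7, 11))² = ((24 + 2) + 11)² = (26 + 11)² = 37² = 1369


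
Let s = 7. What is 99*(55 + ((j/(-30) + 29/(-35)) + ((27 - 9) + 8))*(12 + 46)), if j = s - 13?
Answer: 5289471/35 ≈ 1.5113e+5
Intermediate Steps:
j = -6 (j = 7 - 13 = -6)
99*(55 + ((j/(-30) + 29/(-35)) + ((27 - 9) + 8))*(12 + 46)) = 99*(55 + ((-6/(-30) + 29/(-35)) + ((27 - 9) + 8))*(12 + 46)) = 99*(55 + ((-6*(-1/30) + 29*(-1/35)) + (18 + 8))*58) = 99*(55 + ((⅕ - 29/35) + 26)*58) = 99*(55 + (-22/35 + 26)*58) = 99*(55 + (888/35)*58) = 99*(55 + 51504/35) = 99*(53429/35) = 5289471/35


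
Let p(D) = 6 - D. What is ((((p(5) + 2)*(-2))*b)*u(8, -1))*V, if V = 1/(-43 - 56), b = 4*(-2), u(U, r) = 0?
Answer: 0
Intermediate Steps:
b = -8
V = -1/99 (V = 1/(-99) = -1/99 ≈ -0.010101)
((((p(5) + 2)*(-2))*b)*u(8, -1))*V = (((((6 - 1*5) + 2)*(-2))*(-8))*0)*(-1/99) = (((((6 - 5) + 2)*(-2))*(-8))*0)*(-1/99) = ((((1 + 2)*(-2))*(-8))*0)*(-1/99) = (((3*(-2))*(-8))*0)*(-1/99) = (-6*(-8)*0)*(-1/99) = (48*0)*(-1/99) = 0*(-1/99) = 0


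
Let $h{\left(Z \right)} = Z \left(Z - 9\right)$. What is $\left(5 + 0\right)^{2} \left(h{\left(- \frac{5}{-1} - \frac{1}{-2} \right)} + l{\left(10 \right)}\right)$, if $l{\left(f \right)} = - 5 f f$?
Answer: $- \frac{51925}{4} \approx -12981.0$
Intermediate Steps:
$h{\left(Z \right)} = Z \left(-9 + Z\right)$
$l{\left(f \right)} = - 5 f^{2}$
$\left(5 + 0\right)^{2} \left(h{\left(- \frac{5}{-1} - \frac{1}{-2} \right)} + l{\left(10 \right)}\right) = \left(5 + 0\right)^{2} \left(\left(- \frac{5}{-1} - \frac{1}{-2}\right) \left(-9 - \left(- \frac{1}{2} - 5\right)\right) - 5 \cdot 10^{2}\right) = 5^{2} \left(\left(\left(-5\right) \left(-1\right) - - \frac{1}{2}\right) \left(-9 - - \frac{11}{2}\right) - 500\right) = 25 \left(\left(5 + \frac{1}{2}\right) \left(-9 + \left(5 + \frac{1}{2}\right)\right) - 500\right) = 25 \left(\frac{11 \left(-9 + \frac{11}{2}\right)}{2} - 500\right) = 25 \left(\frac{11}{2} \left(- \frac{7}{2}\right) - 500\right) = 25 \left(- \frac{77}{4} - 500\right) = 25 \left(- \frac{2077}{4}\right) = - \frac{51925}{4}$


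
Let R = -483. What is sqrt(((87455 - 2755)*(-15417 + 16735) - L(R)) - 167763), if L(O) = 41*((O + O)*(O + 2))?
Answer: sqrt(92416351) ≈ 9613.3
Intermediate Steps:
L(O) = 82*O*(2 + O) (L(O) = 41*((2*O)*(2 + O)) = 41*(2*O*(2 + O)) = 82*O*(2 + O))
sqrt(((87455 - 2755)*(-15417 + 16735) - L(R)) - 167763) = sqrt(((87455 - 2755)*(-15417 + 16735) - 82*(-483)*(2 - 483)) - 167763) = sqrt((84700*1318 - 82*(-483)*(-481)) - 167763) = sqrt((111634600 - 1*19050486) - 167763) = sqrt((111634600 - 19050486) - 167763) = sqrt(92584114 - 167763) = sqrt(92416351)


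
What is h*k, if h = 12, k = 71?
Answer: 852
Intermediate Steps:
h*k = 12*71 = 852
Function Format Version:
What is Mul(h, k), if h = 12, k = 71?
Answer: 852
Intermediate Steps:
Mul(h, k) = Mul(12, 71) = 852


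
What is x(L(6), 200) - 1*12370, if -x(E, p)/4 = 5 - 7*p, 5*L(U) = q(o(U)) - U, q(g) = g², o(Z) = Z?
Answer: -6790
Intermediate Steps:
L(U) = -U/5 + U²/5 (L(U) = (U² - U)/5 = -U/5 + U²/5)
x(E, p) = -20 + 28*p (x(E, p) = -4*(5 - 7*p) = -20 + 28*p)
x(L(6), 200) - 1*12370 = (-20 + 28*200) - 1*12370 = (-20 + 5600) - 12370 = 5580 - 12370 = -6790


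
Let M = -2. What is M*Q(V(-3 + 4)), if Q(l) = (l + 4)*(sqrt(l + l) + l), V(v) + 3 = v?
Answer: 8 - 8*I ≈ 8.0 - 8.0*I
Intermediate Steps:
V(v) = -3 + v
Q(l) = (4 + l)*(l + sqrt(2)*sqrt(l)) (Q(l) = (4 + l)*(sqrt(2*l) + l) = (4 + l)*(sqrt(2)*sqrt(l) + l) = (4 + l)*(l + sqrt(2)*sqrt(l)))
M*Q(V(-3 + 4)) = -2*((-3 + (-3 + 4))**2 + 4*(-3 + (-3 + 4)) + sqrt(2)*(-3 + (-3 + 4))**(3/2) + 4*sqrt(2)*sqrt(-3 + (-3 + 4))) = -2*((-3 + 1)**2 + 4*(-3 + 1) + sqrt(2)*(-3 + 1)**(3/2) + 4*sqrt(2)*sqrt(-3 + 1)) = -2*((-2)**2 + 4*(-2) + sqrt(2)*(-2)**(3/2) + 4*sqrt(2)*sqrt(-2)) = -2*(4 - 8 + sqrt(2)*(-2*I*sqrt(2)) + 4*sqrt(2)*(I*sqrt(2))) = -2*(4 - 8 - 4*I + 8*I) = -2*(-4 + 4*I) = 8 - 8*I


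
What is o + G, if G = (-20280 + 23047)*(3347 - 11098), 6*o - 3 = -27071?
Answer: -64354585/3 ≈ -2.1452e+7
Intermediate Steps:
o = -13534/3 (o = ½ + (⅙)*(-27071) = ½ - 27071/6 = -13534/3 ≈ -4511.3)
G = -21447017 (G = 2767*(-7751) = -21447017)
o + G = -13534/3 - 21447017 = -64354585/3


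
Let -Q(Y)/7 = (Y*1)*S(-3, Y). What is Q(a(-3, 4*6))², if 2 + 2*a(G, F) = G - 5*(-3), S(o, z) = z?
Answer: 30625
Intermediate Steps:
a(G, F) = 13/2 + G/2 (a(G, F) = -1 + (G - 5*(-3))/2 = -1 + (G + 15)/2 = -1 + (15 + G)/2 = -1 + (15/2 + G/2) = 13/2 + G/2)
Q(Y) = -7*Y² (Q(Y) = -7*Y*1*Y = -7*Y*Y = -7*Y²)
Q(a(-3, 4*6))² = (-7*(13/2 + (½)*(-3))²)² = (-7*(13/2 - 3/2)²)² = (-7*5²)² = (-7*25)² = (-175)² = 30625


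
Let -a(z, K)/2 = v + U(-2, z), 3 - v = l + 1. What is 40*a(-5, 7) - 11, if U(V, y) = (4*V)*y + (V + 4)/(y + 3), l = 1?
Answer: -3211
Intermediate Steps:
U(V, y) = (4 + V)/(3 + y) + 4*V*y (U(V, y) = 4*V*y + (4 + V)/(3 + y) = (4 + V)/(3 + y) + 4*V*y)
v = 1 (v = 3 - (1 + 1) = 3 - 1*2 = 3 - 2 = 1)
a(z, K) = -2 - 2*(2 - 24*z - 8*z**2)/(3 + z) (a(z, K) = -2*(1 + (4 - 2 + 4*(-2)*z**2 + 12*(-2)*z)/(3 + z)) = -2*(1 + (4 - 2 - 8*z**2 - 24*z)/(3 + z)) = -2*(1 + (2 - 24*z - 8*z**2)/(3 + z)) = -2 - 2*(2 - 24*z - 8*z**2)/(3 + z))
40*a(-5, 7) - 11 = 40*(2*(-5 + 8*(-5)**2 + 23*(-5))/(3 - 5)) - 11 = 40*(2*(-5 + 8*25 - 115)/(-2)) - 11 = 40*(2*(-1/2)*(-5 + 200 - 115)) - 11 = 40*(2*(-1/2)*80) - 11 = 40*(-80) - 11 = -3200 - 11 = -3211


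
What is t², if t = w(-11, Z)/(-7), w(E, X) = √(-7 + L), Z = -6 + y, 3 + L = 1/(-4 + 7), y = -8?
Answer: -29/147 ≈ -0.19728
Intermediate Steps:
L = -8/3 (L = -3 + 1/(-4 + 7) = -3 + 1/3 = -3 + ⅓ = -8/3 ≈ -2.6667)
Z = -14 (Z = -6 - 8 = -14)
w(E, X) = I*√87/3 (w(E, X) = √(-7 - 8/3) = √(-29/3) = I*√87/3)
t = -I*√87/21 (t = (I*√87/3)/(-7) = (I*√87/3)*(-⅐) = -I*√87/21 ≈ -0.44416*I)
t² = (-I*√87/21)² = -29/147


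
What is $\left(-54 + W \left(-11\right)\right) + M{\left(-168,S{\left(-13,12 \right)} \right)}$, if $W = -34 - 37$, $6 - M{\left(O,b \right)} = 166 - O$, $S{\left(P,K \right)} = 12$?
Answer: $399$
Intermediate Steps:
$M{\left(O,b \right)} = -160 + O$ ($M{\left(O,b \right)} = 6 - \left(166 - O\right) = 6 + \left(-166 + O\right) = -160 + O$)
$W = -71$
$\left(-54 + W \left(-11\right)\right) + M{\left(-168,S{\left(-13,12 \right)} \right)} = \left(-54 - -781\right) - 328 = \left(-54 + 781\right) - 328 = 727 - 328 = 399$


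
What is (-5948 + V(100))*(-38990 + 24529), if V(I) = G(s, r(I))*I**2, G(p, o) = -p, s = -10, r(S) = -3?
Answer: -1360085972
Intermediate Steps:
V(I) = 10*I**2 (V(I) = (-1*(-10))*I**2 = 10*I**2)
(-5948 + V(100))*(-38990 + 24529) = (-5948 + 10*100**2)*(-38990 + 24529) = (-5948 + 10*10000)*(-14461) = (-5948 + 100000)*(-14461) = 94052*(-14461) = -1360085972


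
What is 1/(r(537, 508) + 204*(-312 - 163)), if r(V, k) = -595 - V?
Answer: -1/98032 ≈ -1.0201e-5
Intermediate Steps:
1/(r(537, 508) + 204*(-312 - 163)) = 1/((-595 - 1*537) + 204*(-312 - 163)) = 1/((-595 - 537) + 204*(-475)) = 1/(-1132 - 96900) = 1/(-98032) = -1/98032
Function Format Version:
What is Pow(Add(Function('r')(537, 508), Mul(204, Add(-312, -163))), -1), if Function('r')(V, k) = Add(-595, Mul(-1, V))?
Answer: Rational(-1, 98032) ≈ -1.0201e-5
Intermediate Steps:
Pow(Add(Function('r')(537, 508), Mul(204, Add(-312, -163))), -1) = Pow(Add(Add(-595, Mul(-1, 537)), Mul(204, Add(-312, -163))), -1) = Pow(Add(Add(-595, -537), Mul(204, -475)), -1) = Pow(Add(-1132, -96900), -1) = Pow(-98032, -1) = Rational(-1, 98032)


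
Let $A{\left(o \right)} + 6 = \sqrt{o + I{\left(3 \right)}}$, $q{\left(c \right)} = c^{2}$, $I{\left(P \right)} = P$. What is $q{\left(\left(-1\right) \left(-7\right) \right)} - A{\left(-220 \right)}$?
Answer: $55 - i \sqrt{217} \approx 55.0 - 14.731 i$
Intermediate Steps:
$A{\left(o \right)} = -6 + \sqrt{3 + o}$ ($A{\left(o \right)} = -6 + \sqrt{o + 3} = -6 + \sqrt{3 + o}$)
$q{\left(\left(-1\right) \left(-7\right) \right)} - A{\left(-220 \right)} = \left(\left(-1\right) \left(-7\right)\right)^{2} - \left(-6 + \sqrt{3 - 220}\right) = 7^{2} - \left(-6 + \sqrt{-217}\right) = 49 - \left(-6 + i \sqrt{217}\right) = 49 + \left(6 - i \sqrt{217}\right) = 55 - i \sqrt{217}$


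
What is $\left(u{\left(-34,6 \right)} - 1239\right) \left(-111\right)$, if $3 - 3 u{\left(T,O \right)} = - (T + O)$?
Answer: $138454$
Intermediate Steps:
$u{\left(T,O \right)} = 1 + \frac{O}{3} + \frac{T}{3}$ ($u{\left(T,O \right)} = 1 - \frac{\left(-1\right) \left(T + O\right)}{3} = 1 - \frac{\left(-1\right) \left(O + T\right)}{3} = 1 - \frac{- O - T}{3} = 1 + \left(\frac{O}{3} + \frac{T}{3}\right) = 1 + \frac{O}{3} + \frac{T}{3}$)
$\left(u{\left(-34,6 \right)} - 1239\right) \left(-111\right) = \left(\left(1 + \frac{1}{3} \cdot 6 + \frac{1}{3} \left(-34\right)\right) - 1239\right) \left(-111\right) = \left(\left(1 + 2 - \frac{34}{3}\right) - 1239\right) \left(-111\right) = \left(- \frac{25}{3} - 1239\right) \left(-111\right) = \left(- \frac{3742}{3}\right) \left(-111\right) = 138454$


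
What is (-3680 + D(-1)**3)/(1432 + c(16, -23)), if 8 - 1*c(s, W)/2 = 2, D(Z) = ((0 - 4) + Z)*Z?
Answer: -3555/1444 ≈ -2.4619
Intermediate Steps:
D(Z) = Z*(-4 + Z) (D(Z) = (-4 + Z)*Z = Z*(-4 + Z))
c(s, W) = 12 (c(s, W) = 16 - 2*2 = 16 - 4 = 12)
(-3680 + D(-1)**3)/(1432 + c(16, -23)) = (-3680 + (-(-4 - 1))**3)/(1432 + 12) = (-3680 + (-1*(-5))**3)/1444 = (-3680 + 5**3)*(1/1444) = (-3680 + 125)*(1/1444) = -3555*1/1444 = -3555/1444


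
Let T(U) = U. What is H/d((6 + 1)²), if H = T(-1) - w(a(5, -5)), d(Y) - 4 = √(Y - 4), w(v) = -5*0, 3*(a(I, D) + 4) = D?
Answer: 4/29 - 3*√5/29 ≈ -0.093386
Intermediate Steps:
a(I, D) = -4 + D/3
w(v) = 0
d(Y) = 4 + √(-4 + Y) (d(Y) = 4 + √(Y - 4) = 4 + √(-4 + Y))
H = -1 (H = -1 - 1*0 = -1 + 0 = -1)
H/d((6 + 1)²) = -1/(4 + √(-4 + (6 + 1)²)) = -1/(4 + √(-4 + 7²)) = -1/(4 + √(-4 + 49)) = -1/(4 + √45) = -1/(4 + 3*√5)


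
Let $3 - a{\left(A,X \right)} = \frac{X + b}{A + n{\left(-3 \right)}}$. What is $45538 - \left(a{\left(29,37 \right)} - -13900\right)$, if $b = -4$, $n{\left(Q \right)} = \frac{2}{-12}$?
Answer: $\frac{5473053}{173} \approx 31636.0$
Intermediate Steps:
$n{\left(Q \right)} = - \frac{1}{6}$ ($n{\left(Q \right)} = 2 \left(- \frac{1}{12}\right) = - \frac{1}{6}$)
$a{\left(A,X \right)} = 3 - \frac{-4 + X}{- \frac{1}{6} + A}$ ($a{\left(A,X \right)} = 3 - \frac{X - 4}{A - \frac{1}{6}} = 3 - \frac{-4 + X}{- \frac{1}{6} + A}$)
$45538 - \left(a{\left(29,37 \right)} - -13900\right) = 45538 - \left(\frac{3 \left(7 - 74 + 6 \cdot 29\right)}{-1 + 6 \cdot 29} - -13900\right) = 45538 - \left(\frac{3 \left(7 - 74 + 174\right)}{-1 + 174} + 13900\right) = 45538 - \left(3 \cdot \frac{1}{173} \cdot 107 + 13900\right) = 45538 - \left(\frac{321}{173} + 13900\right) = 45538 - \frac{2405021}{173} = \frac{5473053}{173}$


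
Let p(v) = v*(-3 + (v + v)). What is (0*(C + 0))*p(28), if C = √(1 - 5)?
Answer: 0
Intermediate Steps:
p(v) = v*(-3 + 2*v)
C = 2*I (C = √(-4) = 2*I ≈ 2.0*I)
(0*(C + 0))*p(28) = (0*(2*I + 0))*(28*(-3 + 2*28)) = (0*(2*I))*(28*(-3 + 56)) = 0*(28*53) = 0*1484 = 0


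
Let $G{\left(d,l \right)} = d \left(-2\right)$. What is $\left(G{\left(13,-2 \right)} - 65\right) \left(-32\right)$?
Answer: $2912$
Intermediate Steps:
$G{\left(d,l \right)} = - 2 d$
$\left(G{\left(13,-2 \right)} - 65\right) \left(-32\right) = \left(\left(-2\right) 13 - 65\right) \left(-32\right) = \left(-26 - 65\right) \left(-32\right) = \left(-91\right) \left(-32\right) = 2912$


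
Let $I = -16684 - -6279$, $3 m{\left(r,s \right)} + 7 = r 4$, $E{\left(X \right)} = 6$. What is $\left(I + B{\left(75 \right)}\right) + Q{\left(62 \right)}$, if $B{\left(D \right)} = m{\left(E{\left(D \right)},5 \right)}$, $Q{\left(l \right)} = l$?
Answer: $- \frac{31012}{3} \approx -10337.0$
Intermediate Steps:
$m{\left(r,s \right)} = - \frac{7}{3} + \frac{4 r}{3}$ ($m{\left(r,s \right)} = - \frac{7}{3} + \frac{r 4}{3} = - \frac{7}{3} + \frac{4 r}{3}$)
$B{\left(D \right)} = \frac{17}{3}$ ($B{\left(D \right)} = - \frac{7}{3} + \frac{4}{3} \cdot 6 = - \frac{7}{3} + 8 = \frac{17}{3}$)
$I = -10405$ ($I = -16684 + 6279 = -10405$)
$\left(I + B{\left(75 \right)}\right) + Q{\left(62 \right)} = \left(-10405 + \frac{17}{3}\right) + 62 = - \frac{31198}{3} + 62 = - \frac{31012}{3}$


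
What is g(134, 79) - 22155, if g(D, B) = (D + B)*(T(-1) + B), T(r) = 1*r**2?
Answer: -5115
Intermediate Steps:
T(r) = r**2
g(D, B) = (1 + B)*(B + D) (g(D, B) = (D + B)*((-1)**2 + B) = (B + D)*(1 + B) = (1 + B)*(B + D))
g(134, 79) - 22155 = (79 + 134 + 79**2 + 79*134) - 22155 = (79 + 134 + 6241 + 10586) - 22155 = 17040 - 22155 = -5115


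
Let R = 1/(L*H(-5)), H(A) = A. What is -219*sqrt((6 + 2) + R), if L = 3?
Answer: -73*sqrt(1785)/5 ≈ -616.84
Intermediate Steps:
R = -1/15 (R = 1/(3*(-5)) = 1/(-15) = -1/15 ≈ -0.066667)
-219*sqrt((6 + 2) + R) = -219*sqrt((6 + 2) - 1/15) = -219*sqrt(8 - 1/15) = -73*sqrt(1785)/5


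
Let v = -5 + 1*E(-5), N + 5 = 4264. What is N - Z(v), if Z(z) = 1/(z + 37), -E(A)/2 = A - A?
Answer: 136287/32 ≈ 4259.0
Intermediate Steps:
N = 4259 (N = -5 + 4264 = 4259)
E(A) = 0 (E(A) = -2*(A - A) = -2*0 = 0)
v = -5 (v = -5 + 1*0 = -5 + 0 = -5)
Z(z) = 1/(37 + z)
N - Z(v) = 4259 - 1/(37 - 5) = 4259 - 1/32 = 136287/32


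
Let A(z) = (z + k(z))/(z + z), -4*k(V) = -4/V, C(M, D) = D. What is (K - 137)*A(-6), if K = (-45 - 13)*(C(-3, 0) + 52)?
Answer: -38887/24 ≈ -1620.3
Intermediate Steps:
k(V) = 1/V (k(V) = -(-1)/V = 1/V)
A(z) = (z + 1/z)/(2*z) (A(z) = (z + 1/z)/(z + z) = (z + 1/z)/((2*z)) = (z + 1/z)*(1/(2*z)) = (z + 1/z)/(2*z))
K = -3016 (K = (-45 - 13)*(0 + 52) = -58*52 = -3016)
(K - 137)*A(-6) = (-3016 - 137)*((½)*(1 + (-6)²)/(-6)²) = -3153*(1 + 36)/(2*36) = -3153*37/(2*36) = -3153*37/72 = -38887/24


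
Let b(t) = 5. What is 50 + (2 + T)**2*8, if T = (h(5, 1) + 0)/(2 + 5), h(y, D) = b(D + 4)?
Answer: 5338/49 ≈ 108.94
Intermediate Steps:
h(y, D) = 5
T = 5/7 (T = (5 + 0)/(2 + 5) = 5/7 ≈ 0.71429)
50 + (2 + T)**2*8 = 50 + (2 + 5/7)**2*8 = 50 + (19/7)**2*8 = 50 + (361/49)*8 = 50 + 2888/49 = 5338/49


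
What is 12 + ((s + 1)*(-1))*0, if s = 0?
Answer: 12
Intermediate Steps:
12 + ((s + 1)*(-1))*0 = 12 + ((0 + 1)*(-1))*0 = 12 + (1*(-1))*0 = 12 - 1*0 = 12 + 0 = 12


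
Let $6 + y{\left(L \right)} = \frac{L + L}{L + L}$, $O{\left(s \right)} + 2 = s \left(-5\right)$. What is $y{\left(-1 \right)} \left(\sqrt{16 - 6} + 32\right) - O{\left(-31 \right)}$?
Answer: $-313 - 5 \sqrt{10} \approx -328.81$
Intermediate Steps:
$O{\left(s \right)} = -2 - 5 s$ ($O{\left(s \right)} = -2 + s \left(-5\right) = -2 - 5 s$)
$y{\left(L \right)} = -5$ ($y{\left(L \right)} = -6 + \frac{L + L}{L + L} = -6 + \frac{2 L}{2 L} = -6 + 2 L \frac{1}{2 L} = -6 + 1 = -5$)
$y{\left(-1 \right)} \left(\sqrt{16 - 6} + 32\right) - O{\left(-31 \right)} = - 5 \left(\sqrt{16 - 6} + 32\right) - \left(-2 - -155\right) = - 5 \left(\sqrt{10} + 32\right) - \left(-2 + 155\right) = - 5 \left(32 + \sqrt{10}\right) - 153 = \left(-160 - 5 \sqrt{10}\right) - 153 = -313 - 5 \sqrt{10}$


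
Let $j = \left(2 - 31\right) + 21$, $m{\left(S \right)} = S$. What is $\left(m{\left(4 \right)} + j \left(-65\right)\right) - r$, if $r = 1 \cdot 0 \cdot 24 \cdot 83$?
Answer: $524$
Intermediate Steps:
$j = -8$ ($j = -29 + 21 = -8$)
$r = 0$ ($r = 0 \cdot 24 \cdot 83 = 0 \cdot 83 = 0$)
$\left(m{\left(4 \right)} + j \left(-65\right)\right) - r = \left(4 - -520\right) - 0 = \left(4 + 520\right) + 0 = 524 + 0 = 524$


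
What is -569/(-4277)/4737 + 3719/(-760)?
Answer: -75347061691/15397713240 ≈ -4.8934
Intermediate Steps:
-569/(-4277)/4737 + 3719/(-760) = -569*(-1/4277)*(1/4737) + 3719*(-1/760) = (569/4277)*(1/4737) - 3719/760 = 569/20260149 - 3719/760 = -75347061691/15397713240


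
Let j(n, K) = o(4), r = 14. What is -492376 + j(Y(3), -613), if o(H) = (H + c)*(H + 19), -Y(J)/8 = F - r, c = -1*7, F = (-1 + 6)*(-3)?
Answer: -492445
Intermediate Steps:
F = -15 (F = 5*(-3) = -15)
c = -7
Y(J) = 232 (Y(J) = -8*(-15 - 1*14) = -8*(-15 - 14) = -8*(-29) = 232)
o(H) = (-7 + H)*(19 + H) (o(H) = (H - 7)*(H + 19) = (-7 + H)*(19 + H))
j(n, K) = -69 (j(n, K) = -133 + 4**2 + 12*4 = -133 + 16 + 48 = -69)
-492376 + j(Y(3), -613) = -492376 - 69 = -492445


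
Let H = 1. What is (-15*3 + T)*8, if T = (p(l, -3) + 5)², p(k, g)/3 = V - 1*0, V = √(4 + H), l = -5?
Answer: 200 + 240*√5 ≈ 736.66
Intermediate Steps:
V = √5 (V = √(4 + 1) = √5 ≈ 2.2361)
p(k, g) = 3*√5 (p(k, g) = 3*(√5 - 1*0) = 3*(√5 + 0) = 3*√5)
T = (5 + 3*√5)² (T = (3*√5 + 5)² = (5 + 3*√5)² ≈ 137.08)
(-15*3 + T)*8 = (-15*3 + (70 + 30*√5))*8 = (-45 + (70 + 30*√5))*8 = (25 + 30*√5)*8 = 200 + 240*√5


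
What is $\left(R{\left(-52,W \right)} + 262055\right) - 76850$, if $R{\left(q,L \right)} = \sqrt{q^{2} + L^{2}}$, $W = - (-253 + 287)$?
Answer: $185205 + 2 \sqrt{965} \approx 1.8527 \cdot 10^{5}$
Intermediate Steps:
$W = -34$ ($W = \left(-1\right) 34 = -34$)
$R{\left(q,L \right)} = \sqrt{L^{2} + q^{2}}$
$\left(R{\left(-52,W \right)} + 262055\right) - 76850 = \left(\sqrt{\left(-34\right)^{2} + \left(-52\right)^{2}} + 262055\right) - 76850 = \left(\sqrt{1156 + 2704} + 262055\right) - 76850 = \left(\sqrt{3860} + 262055\right) - 76850 = \left(2 \sqrt{965} + 262055\right) - 76850 = \left(262055 + 2 \sqrt{965}\right) - 76850 = 185205 + 2 \sqrt{965}$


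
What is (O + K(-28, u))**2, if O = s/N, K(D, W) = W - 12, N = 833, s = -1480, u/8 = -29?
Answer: 41915191824/693889 ≈ 60406.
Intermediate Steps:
u = -232 (u = 8*(-29) = -232)
K(D, W) = -12 + W
O = -1480/833 ≈ -1.7767
(O + K(-28, u))**2 = (-1480/833 + (-12 - 232))**2 = (-1480/833 - 244)**2 = (-204732/833)**2 = 41915191824/693889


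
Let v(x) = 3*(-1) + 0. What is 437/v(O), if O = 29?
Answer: -437/3 ≈ -145.67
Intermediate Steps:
v(x) = -3 (v(x) = -3 + 0 = -3)
437/v(O) = 437/(-3) = 437*(-1/3) = -437/3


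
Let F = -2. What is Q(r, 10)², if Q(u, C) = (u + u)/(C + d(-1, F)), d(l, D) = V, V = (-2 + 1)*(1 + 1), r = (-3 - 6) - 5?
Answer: 49/4 ≈ 12.250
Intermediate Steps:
r = -14 (r = -9 - 5 = -14)
V = -2 (V = -1*2 = -2)
d(l, D) = -2
Q(u, C) = 2*u/(-2 + C) (Q(u, C) = (u + u)/(C - 2) = (2*u)/(-2 + C) = 2*u/(-2 + C))
Q(r, 10)² = (2*(-14)/(-2 + 10))² = (2*(-14)/8)² = (2*(-14)*(⅛))² = (-7/2)² = 49/4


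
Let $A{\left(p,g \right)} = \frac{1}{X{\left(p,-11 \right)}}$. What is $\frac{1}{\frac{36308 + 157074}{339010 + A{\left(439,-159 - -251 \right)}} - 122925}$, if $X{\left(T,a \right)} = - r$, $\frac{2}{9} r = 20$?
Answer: $- \frac{30510899}{3750534855195} \approx -8.1351 \cdot 10^{-6}$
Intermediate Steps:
$r = 90$ ($r = \frac{9}{2} \cdot 20 = 90$)
$X{\left(T,a \right)} = -90$ ($X{\left(T,a \right)} = \left(-1\right) 90 = -90$)
$A{\left(p,g \right)} = - \frac{1}{90}$ ($A{\left(p,g \right)} = \frac{1}{-90} = - \frac{1}{90}$)
$\frac{1}{\frac{36308 + 157074}{339010 + A{\left(439,-159 - -251 \right)}} - 122925} = \frac{1}{\frac{36308 + 157074}{339010 - \frac{1}{90}} - 122925} = \frac{1}{\frac{193382}{\frac{30510899}{90}} - 122925} = \frac{1}{193382 \cdot \frac{90}{30510899} - 122925} = \frac{1}{\frac{17404380}{30510899} - 122925} = \frac{1}{- \frac{3750534855195}{30510899}} = - \frac{30510899}{3750534855195}$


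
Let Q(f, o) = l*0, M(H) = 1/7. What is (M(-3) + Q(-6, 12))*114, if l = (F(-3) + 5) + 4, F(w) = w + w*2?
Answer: 114/7 ≈ 16.286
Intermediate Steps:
M(H) = ⅐
F(w) = 3*w (F(w) = w + 2*w = 3*w)
l = 0 (l = (3*(-3) + 5) + 4 = (-9 + 5) + 4 = -4 + 4 = 0)
Q(f, o) = 0 (Q(f, o) = 0*0 = 0)
(M(-3) + Q(-6, 12))*114 = (⅐ + 0)*114 = (⅐)*114 = 114/7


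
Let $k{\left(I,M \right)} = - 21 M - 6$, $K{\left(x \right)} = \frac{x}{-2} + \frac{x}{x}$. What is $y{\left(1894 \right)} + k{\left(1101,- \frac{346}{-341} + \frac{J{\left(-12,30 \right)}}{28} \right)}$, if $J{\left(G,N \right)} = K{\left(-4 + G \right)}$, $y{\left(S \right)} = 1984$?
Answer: $\frac{2659721}{1364} \approx 1949.9$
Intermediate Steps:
$K{\left(x \right)} = 1 - \frac{x}{2}$ ($K{\left(x \right)} = x \left(- \frac{1}{2}\right) + 1 = - \frac{x}{2} + 1 = 1 - \frac{x}{2}$)
$J{\left(G,N \right)} = 3 - \frac{G}{2}$ ($J{\left(G,N \right)} = 1 - \frac{-4 + G}{2} = 1 - \left(-2 + \frac{G}{2}\right) = 3 - \frac{G}{2}$)
$k{\left(I,M \right)} = -6 - 21 M$
$y{\left(1894 \right)} + k{\left(1101,- \frac{346}{-341} + \frac{J{\left(-12,30 \right)}}{28} \right)} = 1984 - \left(6 + 21 \left(- \frac{346}{-341} + \frac{3 - -6}{28}\right)\right) = 1984 - \left(6 + 21 \left(\left(-346\right) \left(- \frac{1}{341}\right) + \left(3 + 6\right) \frac{1}{28}\right)\right) = 1984 - \left(6 + 21 \left(\frac{346}{341} + 9 \cdot \frac{1}{28}\right)\right) = 1984 - \left(6 + 21 \left(\frac{346}{341} + \frac{9}{28}\right)\right) = 1984 - \frac{46455}{1364} = \frac{2659721}{1364}$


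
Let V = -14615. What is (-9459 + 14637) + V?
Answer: -9437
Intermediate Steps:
(-9459 + 14637) + V = (-9459 + 14637) - 14615 = 5178 - 14615 = -9437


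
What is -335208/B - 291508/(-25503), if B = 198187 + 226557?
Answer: 14408433041/1354030779 ≈ 10.641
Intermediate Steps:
B = 424744
-335208/B - 291508/(-25503) = -335208/424744 - 291508/(-25503) = -335208*1/424744 - 291508*(-1/25503) = -41901/53093 + 291508/25503 = 14408433041/1354030779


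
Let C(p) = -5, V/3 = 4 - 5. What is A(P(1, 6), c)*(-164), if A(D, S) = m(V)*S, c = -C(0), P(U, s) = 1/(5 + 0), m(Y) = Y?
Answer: 2460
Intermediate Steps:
V = -3 (V = 3*(4 - 5) = 3*(-1) = -3)
P(U, s) = 1/5
c = 5 (c = -1*(-5) = 5)
A(D, S) = -3*S
A(P(1, 6), c)*(-164) = -3*5*(-164) = -15*(-164) = 2460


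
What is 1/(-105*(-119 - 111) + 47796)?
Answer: 1/71946 ≈ 1.3899e-5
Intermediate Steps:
1/(-105*(-119 - 111) + 47796) = 1/(-105*(-230) + 47796) = 1/(24150 + 47796) = 1/71946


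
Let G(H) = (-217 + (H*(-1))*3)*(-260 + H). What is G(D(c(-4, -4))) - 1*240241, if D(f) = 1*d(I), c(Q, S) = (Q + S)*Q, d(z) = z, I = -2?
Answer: -184959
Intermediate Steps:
c(Q, S) = Q*(Q + S)
D(f) = -2 (D(f) = 1*(-2) = -2)
G(H) = (-260 + H)*(-217 - 3*H) (G(H) = (-217 - H*3)*(-260 + H) = (-217 - 3*H)*(-260 + H) = (-260 + H)*(-217 - 3*H))
G(D(c(-4, -4))) - 1*240241 = (56420 - 3*(-2)**2 + 563*(-2)) - 1*240241 = (56420 - 3*4 - 1126) - 240241 = (56420 - 12 - 1126) - 240241 = 55282 - 240241 = -184959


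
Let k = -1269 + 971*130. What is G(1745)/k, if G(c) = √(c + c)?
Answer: √3490/124961 ≈ 0.00047276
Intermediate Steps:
k = 124961 (k = -1269 + 126230 = 124961)
G(c) = √2*√c (G(c) = √(2*c) = √2*√c)
G(1745)/k = (√2*√1745)/124961 = √3490*(1/124961) = √3490/124961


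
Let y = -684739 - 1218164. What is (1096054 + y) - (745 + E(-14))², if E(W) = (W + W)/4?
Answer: -1351493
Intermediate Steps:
y = -1902903
E(W) = W/2 (E(W) = (2*W)*(¼) = W/2)
(1096054 + y) - (745 + E(-14))² = (1096054 - 1902903) - (745 + (½)*(-14))² = -806849 - (745 - 7)² = -806849 - 1*738² = -806849 - 1*544644 = -806849 - 544644 = -1351493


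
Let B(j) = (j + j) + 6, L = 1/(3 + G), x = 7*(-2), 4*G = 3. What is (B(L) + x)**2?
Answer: 12544/225 ≈ 55.751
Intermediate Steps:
G = 3/4 (G = (1/4)*3 = 3/4 ≈ 0.75000)
x = -14
L = 4/15 (L = 1/(3 + 3/4) = 1/(15/4) = 4/15 ≈ 0.26667)
B(j) = 6 + 2*j (B(j) = 2*j + 6 = 6 + 2*j)
(B(L) + x)**2 = ((6 + 2*(4/15)) - 14)**2 = ((6 + 8/15) - 14)**2 = (98/15 - 14)**2 = (-112/15)**2 = 12544/225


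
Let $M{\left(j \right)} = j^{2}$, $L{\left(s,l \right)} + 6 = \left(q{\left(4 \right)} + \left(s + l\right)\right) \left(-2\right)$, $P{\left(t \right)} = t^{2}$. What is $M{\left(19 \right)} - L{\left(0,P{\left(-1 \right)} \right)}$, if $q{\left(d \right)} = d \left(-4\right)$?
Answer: $337$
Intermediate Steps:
$q{\left(d \right)} = - 4 d$
$L{\left(s,l \right)} = 26 - 2 l - 2 s$ ($L{\left(s,l \right)} = -6 + \left(\left(-4\right) 4 + \left(s + l\right)\right) \left(-2\right) = -6 + \left(-16 + \left(l + s\right)\right) \left(-2\right) = -6 + \left(-16 + l + s\right) \left(-2\right) = -6 - \left(-32 + 2 l + 2 s\right) = 26 - 2 l - 2 s$)
$M{\left(19 \right)} - L{\left(0,P{\left(-1 \right)} \right)} = 19^{2} - \left(26 - 2 \left(-1\right)^{2} - 0\right) = 361 - \left(26 - 2 + 0\right) = 361 - 24 = 337$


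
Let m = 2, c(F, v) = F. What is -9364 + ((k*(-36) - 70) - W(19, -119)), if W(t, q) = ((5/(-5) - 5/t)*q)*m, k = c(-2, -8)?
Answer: -183590/19 ≈ -9662.6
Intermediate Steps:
k = -2
W(t, q) = 2*q*(-1 - 5/t) (W(t, q) = ((5/(-5) - 5/t)*q)*2 = ((5*(-⅕) - 5/t)*q)*2 = ((-1 - 5/t)*q)*2 = (q*(-1 - 5/t))*2 = 2*q*(-1 - 5/t))
-9364 + ((k*(-36) - 70) - W(19, -119)) = -9364 + ((-2*(-36) - 70) - (-2)*(-119)*(5 + 19)/19) = -9364 + ((72 - 70) - (-2)*(-119)*24/19) = -9364 + (2 - 1*5712/19) = -9364 + (2 - 5712/19) = -9364 - 5674/19 = -183590/19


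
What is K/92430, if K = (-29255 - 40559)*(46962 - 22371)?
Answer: -286132679/15405 ≈ -18574.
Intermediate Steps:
K = -1716796074 (K = -69814*24591 = -1716796074)
K/92430 = -1716796074/92430 = -1716796074*1/92430 = -286132679/15405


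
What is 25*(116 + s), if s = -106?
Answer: 250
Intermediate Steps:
25*(116 + s) = 25*(116 - 106) = 25*10 = 250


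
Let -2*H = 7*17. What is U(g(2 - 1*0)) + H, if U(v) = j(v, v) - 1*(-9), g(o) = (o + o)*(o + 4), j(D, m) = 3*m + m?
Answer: 91/2 ≈ 45.500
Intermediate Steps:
j(D, m) = 4*m
g(o) = 2*o*(4 + o) (g(o) = (2*o)*(4 + o) = 2*o*(4 + o))
H = -119/2 (H = -7*17/2 = -½*119 = -119/2 ≈ -59.500)
U(v) = 9 + 4*v (U(v) = 4*v - 1*(-9) = 4*v + 9 = 9 + 4*v)
U(g(2 - 1*0)) + H = (9 + 4*(2*(2 - 1*0)*(4 + (2 - 1*0)))) - 119/2 = (9 + 4*(2*(2 + 0)*(4 + (2 + 0)))) - 119/2 = (9 + 4*(2*2*(4 + 2))) - 119/2 = (9 + 4*(2*2*6)) - 119/2 = (9 + 4*24) - 119/2 = (9 + 96) - 119/2 = 105 - 119/2 = 91/2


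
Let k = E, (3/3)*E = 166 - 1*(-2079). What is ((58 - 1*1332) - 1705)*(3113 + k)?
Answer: -15961482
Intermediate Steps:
E = 2245 (E = 166 - 1*(-2079) = 166 + 2079 = 2245)
k = 2245
((58 - 1*1332) - 1705)*(3113 + k) = ((58 - 1*1332) - 1705)*(3113 + 2245) = ((58 - 1332) - 1705)*5358 = (-1274 - 1705)*5358 = -2979*5358 = -15961482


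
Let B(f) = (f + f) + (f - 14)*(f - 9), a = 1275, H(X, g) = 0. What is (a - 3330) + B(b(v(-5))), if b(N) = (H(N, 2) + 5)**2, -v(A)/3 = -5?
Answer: -1829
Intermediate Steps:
v(A) = 15 (v(A) = -3*(-5) = 15)
b(N) = 25 (b(N) = (0 + 5)**2 = 5**2 = 25)
B(f) = 2*f + (-14 + f)*(-9 + f)
(a - 3330) + B(b(v(-5))) = (1275 - 3330) + (126 + 25**2 - 21*25) = -2055 + (126 + 625 - 525) = -2055 + 226 = -1829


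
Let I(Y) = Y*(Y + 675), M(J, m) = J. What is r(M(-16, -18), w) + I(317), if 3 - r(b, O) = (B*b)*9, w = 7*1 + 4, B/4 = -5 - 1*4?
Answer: 309283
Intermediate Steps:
B = -36 (B = 4*(-5 - 1*4) = 4*(-5 - 4) = 4*(-9) = -36)
w = 11 (w = 7 + 4 = 11)
I(Y) = Y*(675 + Y)
r(b, O) = 3 + 324*b (r(b, O) = 3 - (-36*b)*9 = 3 - (-324)*b = 3 + 324*b)
r(M(-16, -18), w) + I(317) = (3 + 324*(-16)) + 317*(675 + 317) = (3 - 5184) + 317*992 = -5181 + 314464 = 309283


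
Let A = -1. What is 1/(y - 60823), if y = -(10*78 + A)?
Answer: -1/61602 ≈ -1.6233e-5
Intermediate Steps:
y = -779 (y = -(10*78 - 1) = -(780 - 1) = -1*779 = -779)
1/(y - 60823) = 1/(-779 - 60823) = 1/(-61602) = -1/61602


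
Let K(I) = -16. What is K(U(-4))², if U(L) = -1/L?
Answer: 256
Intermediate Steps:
K(U(-4))² = (-16)² = 256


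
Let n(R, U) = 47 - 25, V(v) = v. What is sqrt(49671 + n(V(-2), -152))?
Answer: sqrt(49693) ≈ 222.92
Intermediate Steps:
n(R, U) = 22
sqrt(49671 + n(V(-2), -152)) = sqrt(49671 + 22) = sqrt(49693)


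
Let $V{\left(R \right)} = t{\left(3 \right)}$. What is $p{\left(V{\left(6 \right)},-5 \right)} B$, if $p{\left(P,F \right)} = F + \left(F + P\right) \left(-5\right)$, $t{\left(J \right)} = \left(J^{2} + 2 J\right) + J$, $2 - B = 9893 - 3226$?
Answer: $466550$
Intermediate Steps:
$B = -6665$ ($B = 2 - \left(9893 - 3226\right) = 2 - 6667 = -6665$)
$t{\left(J \right)} = J^{2} + 3 J$
$V{\left(R \right)} = 18$ ($V{\left(R \right)} = 3 \left(3 + 3\right) = 3 \cdot 6 = 18$)
$p{\left(P,F \right)} = - 5 P - 4 F$ ($p{\left(P,F \right)} = F - \left(5 F + 5 P\right) = - 5 P - 4 F$)
$p{\left(V{\left(6 \right)},-5 \right)} B = \left(\left(-5\right) 18 - -20\right) \left(-6665\right) = \left(-90 + 20\right) \left(-6665\right) = \left(-70\right) \left(-6665\right) = 466550$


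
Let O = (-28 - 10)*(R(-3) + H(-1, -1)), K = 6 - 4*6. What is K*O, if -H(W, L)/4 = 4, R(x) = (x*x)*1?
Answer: -4788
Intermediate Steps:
K = -18 (K = 6 - 24 = -18)
R(x) = x**2 (R(x) = x**2*1 = x**2)
H(W, L) = -16 (H(W, L) = -4*4 = -16)
O = 266 (O = (-28 - 10)*((-3)**2 - 16) = -38*(9 - 16) = -38*(-7) = 266)
K*O = -18*266 = -4788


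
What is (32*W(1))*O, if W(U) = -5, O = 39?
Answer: -6240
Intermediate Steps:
(32*W(1))*O = (32*(-5))*39 = -160*39 = -6240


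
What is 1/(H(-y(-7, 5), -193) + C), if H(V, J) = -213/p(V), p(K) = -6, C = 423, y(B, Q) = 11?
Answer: 2/917 ≈ 0.0021810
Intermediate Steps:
H(V, J) = 71/2 (H(V, J) = -213/(-6) = -213*(-1/6) = 71/2)
1/(H(-y(-7, 5), -193) + C) = 1/(71/2 + 423) = 1/(917/2) = 2/917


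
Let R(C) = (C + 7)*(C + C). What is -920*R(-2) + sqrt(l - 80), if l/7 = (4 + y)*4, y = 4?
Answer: 18412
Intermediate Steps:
l = 224 (l = 7*((4 + 4)*4) = 7*(8*4) = 7*32 = 224)
R(C) = 2*C*(7 + C) (R(C) = (7 + C)*(2*C) = 2*C*(7 + C))
-920*R(-2) + sqrt(l - 80) = -1840*(-2)*(7 - 2) + sqrt(224 - 80) = -1840*(-2)*5 + sqrt(144) = -920*(-20) + 12 = 18400 + 12 = 18412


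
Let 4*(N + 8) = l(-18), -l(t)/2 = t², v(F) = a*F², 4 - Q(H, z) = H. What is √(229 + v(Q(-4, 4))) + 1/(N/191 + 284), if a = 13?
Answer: 191/54074 + √1061 ≈ 32.577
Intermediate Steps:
Q(H, z) = 4 - H
v(F) = 13*F²
l(t) = -2*t²
N = -170 (N = -8 + (-2*(-18)²)/4 = -8 + (-2*324)/4 = -8 + (¼)*(-648) = -8 - 162 = -170)
√(229 + v(Q(-4, 4))) + 1/(N/191 + 284) = √(229 + 13*(4 - 1*(-4))²) + 1/(-170/191 + 284) = √(229 + 13*(4 + 4)²) + 1/(-170*1/191 + 284) = √(229 + 13*8²) + 1/(-170/191 + 284) = √(229 + 13*64) + 1/(54074/191) = √(229 + 832) + 191/54074 = √1061 + 191/54074 = 191/54074 + √1061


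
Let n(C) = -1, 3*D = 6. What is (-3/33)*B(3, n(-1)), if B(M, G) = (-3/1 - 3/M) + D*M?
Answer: -2/11 ≈ -0.18182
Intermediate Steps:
D = 2 (D = (1/3)*6 = 2)
B(M, G) = -3 - 3/M + 2*M (B(M, G) = (-3/1 - 3/M) + 2*M = (-3*1 - 3/M) + 2*M = (-3 - 3/M) + 2*M = -3 - 3/M + 2*M)
(-3/33)*B(3, n(-1)) = (-3/33)*(-3 - 3/3 + 2*3) = (-3*1/33)*(-3 - 3*1/3 + 6) = -(-3 - 1 + 6)/11 = -1/11*2 = -2/11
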